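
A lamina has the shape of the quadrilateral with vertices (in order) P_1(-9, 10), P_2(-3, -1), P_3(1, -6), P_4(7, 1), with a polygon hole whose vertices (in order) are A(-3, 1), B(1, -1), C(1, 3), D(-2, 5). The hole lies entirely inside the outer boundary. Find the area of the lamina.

Outer boundary:
Apply Gauss's area formula: 2A = Σ (x_i·y_{i+1} − x_{i+1}·y_i), indices taken mod 4.
Σ = (39) + (19) + (43) + (79) = 180
Area = |Σ|/2 = 90.
Hole:
Apply the shoelace (surveyor's) formula: 2A = Σ (x_i·y_{i+1} − x_{i+1}·y_i), indices taken mod 4.
Σ = (2) + (4) + (11) + (13) = 30
Area = |Σ|/2 = 15.
Net area = 90 − 15 = 75.

75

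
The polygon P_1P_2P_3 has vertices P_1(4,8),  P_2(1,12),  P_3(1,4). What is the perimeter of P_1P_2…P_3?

|P_1P_2| = √((-3)² + (4)²) = √25 = 5
|P_2P_3| = √((0)² + (-8)²) = √64 = 8
|P_3P_1| = √((3)² + (4)²) = √25 = 5
Perimeter = 5 + 8 + 5 = 18.

18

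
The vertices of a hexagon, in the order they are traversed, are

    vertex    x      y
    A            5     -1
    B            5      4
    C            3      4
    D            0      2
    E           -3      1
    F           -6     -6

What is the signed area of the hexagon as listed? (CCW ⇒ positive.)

Apply the shoelace (surveyor's) formula: 2A = Σ (x_i·y_{i+1} − x_{i+1}·y_i), indices taken mod 6.
A→B: (5)(4) − (5)(-1) = 25
B→C: (5)(4) − (3)(4) = 8
C→D: (3)(2) − (0)(4) = 6
D→E: (0)(1) − (-3)(2) = 6
E→F: (-3)(-6) − (-6)(1) = 24
F→A: (-6)(-1) − (5)(-6) = 36
Σ = 105
Signed area = Σ/2 = 52.5 (positive ⇒ counter-clockwise traversal).

52.5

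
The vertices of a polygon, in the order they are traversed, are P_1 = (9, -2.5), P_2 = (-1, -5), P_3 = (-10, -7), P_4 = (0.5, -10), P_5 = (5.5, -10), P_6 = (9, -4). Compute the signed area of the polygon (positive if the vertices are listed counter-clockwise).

72.25

Σ = (-47.5) + (-43) + (103.5) + (50) + (68) + (13.5) = 144.5
Signed area = Σ/2 = 72.25 (positive ⇒ counter-clockwise traversal).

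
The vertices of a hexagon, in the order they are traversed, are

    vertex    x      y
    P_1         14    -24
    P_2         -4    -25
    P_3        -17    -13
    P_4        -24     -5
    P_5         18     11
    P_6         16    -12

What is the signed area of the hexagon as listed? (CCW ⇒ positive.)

-914

Apply the shoelace formula: 2A = Σ (x_i·y_{i+1} − x_{i+1}·y_i), indices taken mod 6.
P_1→P_2: (14)(-25) − (-4)(-24) = -446
P_2→P_3: (-4)(-13) − (-17)(-25) = -373
P_3→P_4: (-17)(-5) − (-24)(-13) = -227
P_4→P_5: (-24)(11) − (18)(-5) = -174
P_5→P_6: (18)(-12) − (16)(11) = -392
P_6→P_1: (16)(-24) − (14)(-12) = -216
Σ = -1828
Signed area = Σ/2 = -914 (negative ⇒ clockwise traversal).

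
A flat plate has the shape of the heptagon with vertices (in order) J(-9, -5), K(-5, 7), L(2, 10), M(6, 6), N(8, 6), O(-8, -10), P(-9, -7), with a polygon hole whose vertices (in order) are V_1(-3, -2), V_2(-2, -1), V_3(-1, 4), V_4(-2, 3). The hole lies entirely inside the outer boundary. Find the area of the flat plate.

Outer boundary:
Apply the surveyor's formula: 2A = Σ (x_i·y_{i+1} − x_{i+1}·y_i), indices taken mod 7.
Σ = (-88) + (-64) + (-48) + (-12) + (-32) + (-34) + (-18) = -296
Area = |Σ|/2 = 148.
Hole:
V_1→V_2: (-3)(-1) − (-2)(-2) = -1
V_2→V_3: (-2)(4) − (-1)(-1) = -9
V_3→V_4: (-1)(3) − (-2)(4) = 5
V_4→V_1: (-2)(-2) − (-3)(3) = 13
Σ = 8
Area = |Σ|/2 = 4.
Net area = 148 − 4 = 144.

144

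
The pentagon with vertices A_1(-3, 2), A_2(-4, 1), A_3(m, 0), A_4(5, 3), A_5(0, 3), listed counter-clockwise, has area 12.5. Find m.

-2

The doubled signed area Σ (x_i y_{i+1} − x_{i+1} y_i) is linear in m.
With m=0 it equals 29; the coefficient of m is 2 (from the two edges through A_3).
So 2·m + 29 = 2·12.5 = 25 ⇒ m = -2.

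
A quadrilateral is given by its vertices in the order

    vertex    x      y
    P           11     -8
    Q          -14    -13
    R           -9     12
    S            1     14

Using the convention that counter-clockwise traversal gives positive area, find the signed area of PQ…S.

Apply Gauss's area formula: 2A = Σ (x_i·y_{i+1} − x_{i+1}·y_i), indices taken mod 4.
Σ = (-255) + (-285) + (-138) + (-162) = -840
Signed area = Σ/2 = -420 (negative ⇒ clockwise traversal).

-420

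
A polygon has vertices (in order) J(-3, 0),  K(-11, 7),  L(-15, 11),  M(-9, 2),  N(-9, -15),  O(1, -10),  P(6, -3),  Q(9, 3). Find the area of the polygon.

Apply Gauss's area formula: 2A = Σ (x_i·y_{i+1} − x_{i+1}·y_i), indices taken mod 8.
Σ = (-21) + (-16) + (69) + (153) + (105) + (57) + (45) + (9) = 401
Area = |Σ|/2 = 200.5.

200.5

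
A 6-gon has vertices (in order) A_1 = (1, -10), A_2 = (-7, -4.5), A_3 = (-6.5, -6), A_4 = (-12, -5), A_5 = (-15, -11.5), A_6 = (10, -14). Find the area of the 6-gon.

100.375

Σ = (-74.5) + (12.75) + (-39.5) + (63) + (325) + (-86) = 200.75
Area = |Σ|/2 = 100.375.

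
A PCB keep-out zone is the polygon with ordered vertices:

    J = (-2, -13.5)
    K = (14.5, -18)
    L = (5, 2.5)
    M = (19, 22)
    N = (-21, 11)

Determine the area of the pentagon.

698.5

Σ = (231.75) + (126.25) + (62.5) + (671) + (305.5) = 1397
Area = |Σ|/2 = 698.5.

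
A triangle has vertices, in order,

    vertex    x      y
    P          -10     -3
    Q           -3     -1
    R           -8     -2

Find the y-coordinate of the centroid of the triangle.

Apply the shoelace formula. First the cross-terms c_i = x_i·y_{i+1} − x_{i+1}·y_i:
  1, -2, 4  ⇒  2A = 3, A = 1.5.
Then Σ (y_i + y_{i+1})·c_i = -18, so ȳ = -18 / (6·1.5) = -2.

-2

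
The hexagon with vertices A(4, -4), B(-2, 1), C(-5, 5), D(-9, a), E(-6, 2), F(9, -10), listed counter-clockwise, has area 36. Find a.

The doubled signed area Σ (x_i y_{i+1} − x_{i+1} y_i) is linear in a.
With a=0 it equals 64; the coefficient of a is 1 (from the two edges through D).
So 1·a + 64 = 2·36 = 72 ⇒ a = 8.

8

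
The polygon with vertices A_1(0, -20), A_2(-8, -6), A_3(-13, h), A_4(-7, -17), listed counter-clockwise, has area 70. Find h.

-17

Write out the shoelace sum; only the two edges meeting at A_3 involve h:
2·Area = [((-8)·h − (-13)·(-6)) + ((-13)·(-17) − (-7)·h)] + -20
       = -1·h + 123 = 140
⇒ h = -17.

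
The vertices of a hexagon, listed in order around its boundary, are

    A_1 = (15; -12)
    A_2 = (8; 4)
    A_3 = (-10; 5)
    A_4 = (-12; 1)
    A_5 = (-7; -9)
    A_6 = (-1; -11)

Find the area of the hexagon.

323

Apply Gauss's area formula: 2A = Σ (x_i·y_{i+1} − x_{i+1}·y_i), indices taken mod 6.
A_1→A_2: (15)(4) − (8)(-12) = 156
A_2→A_3: (8)(5) − (-10)(4) = 80
A_3→A_4: (-10)(1) − (-12)(5) = 50
A_4→A_5: (-12)(-9) − (-7)(1) = 115
A_5→A_6: (-7)(-11) − (-1)(-9) = 68
A_6→A_1: (-1)(-12) − (15)(-11) = 177
Σ = 646
Area = |Σ|/2 = 323.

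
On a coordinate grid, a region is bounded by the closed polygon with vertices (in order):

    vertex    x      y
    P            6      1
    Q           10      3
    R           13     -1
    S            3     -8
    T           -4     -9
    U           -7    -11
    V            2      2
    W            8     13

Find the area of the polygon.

Apply the shoelace formula: 2A = Σ (x_i·y_{i+1} − x_{i+1}·y_i), indices taken mod 8.
P→Q: (6)(3) − (10)(1) = 8
Q→R: (10)(-1) − (13)(3) = -49
R→S: (13)(-8) − (3)(-1) = -101
S→T: (3)(-9) − (-4)(-8) = -59
T→U: (-4)(-11) − (-7)(-9) = -19
U→V: (-7)(2) − (2)(-11) = 8
V→W: (2)(13) − (8)(2) = 10
W→P: (8)(1) − (6)(13) = -70
Σ = -272
Area = |Σ|/2 = 136.

136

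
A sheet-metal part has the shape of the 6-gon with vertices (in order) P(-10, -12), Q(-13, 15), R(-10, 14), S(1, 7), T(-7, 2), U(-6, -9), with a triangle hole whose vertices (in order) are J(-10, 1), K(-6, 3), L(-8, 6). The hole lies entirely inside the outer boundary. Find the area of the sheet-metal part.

Outer boundary:
Apply the surveyor's formula: 2A = Σ (x_i·y_{i+1} − x_{i+1}·y_i), indices taken mod 6.
P→Q: (-10)(15) − (-13)(-12) = -306
Q→R: (-13)(14) − (-10)(15) = -32
R→S: (-10)(7) − (1)(14) = -84
S→T: (1)(2) − (-7)(7) = 51
T→U: (-7)(-9) − (-6)(2) = 75
U→P: (-6)(-12) − (-10)(-9) = -18
Σ = -314
Area = |Σ|/2 = 157.
Hole:
Σ = (-24) + (-12) + (52) = 16
Area = |Σ|/2 = 8.
Net area = 157 − 8 = 149.

149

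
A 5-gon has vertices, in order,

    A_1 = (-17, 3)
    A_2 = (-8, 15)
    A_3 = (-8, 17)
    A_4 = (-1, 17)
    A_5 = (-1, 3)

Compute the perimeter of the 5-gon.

54

|A_1A_2| = √((9)² + (12)²) = √225 = 15
|A_2A_3| = √((0)² + (2)²) = √4 = 2
|A_3A_4| = √((7)² + (0)²) = √49 = 7
|A_4A_5| = √((0)² + (-14)²) = √196 = 14
|A_5A_1| = √((-16)² + (0)²) = √256 = 16
Perimeter = 15 + 2 + 7 + 14 + 16 = 54.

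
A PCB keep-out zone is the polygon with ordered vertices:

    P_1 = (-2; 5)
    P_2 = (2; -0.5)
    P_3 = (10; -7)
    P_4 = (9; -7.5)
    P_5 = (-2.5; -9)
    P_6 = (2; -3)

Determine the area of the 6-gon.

Apply the surveyor's formula: 2A = Σ (x_i·y_{i+1} − x_{i+1}·y_i), indices taken mod 6.
Σ = (-9) + (-9) + (-12) + (-99.75) + (25.5) + (4) = -100.25
Area = |Σ|/2 = 50.125.

50.125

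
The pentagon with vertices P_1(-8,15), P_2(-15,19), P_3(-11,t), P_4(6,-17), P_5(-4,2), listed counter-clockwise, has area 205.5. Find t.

The doubled signed area Σ (x_i y_{i+1} − x_{i+1} y_i) is linear in t.
With t=0 it equals 369; the coefficient of t is -21 (from the two edges through P_3).
So -21·t + 369 = 2·205.5 = 411 ⇒ t = -2.

-2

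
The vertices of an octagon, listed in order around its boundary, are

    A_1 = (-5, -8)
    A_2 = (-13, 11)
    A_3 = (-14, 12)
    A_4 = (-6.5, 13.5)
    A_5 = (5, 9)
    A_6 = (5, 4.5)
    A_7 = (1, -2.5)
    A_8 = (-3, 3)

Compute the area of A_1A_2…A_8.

201.5

Apply the shoelace formula: 2A = Σ (x_i·y_{i+1} − x_{i+1}·y_i), indices taken mod 8.
A_1→A_2: (-5)(11) − (-13)(-8) = -159
A_2→A_3: (-13)(12) − (-14)(11) = -2
A_3→A_4: (-14)(13.5) − (-6.5)(12) = -111
A_4→A_5: (-6.5)(9) − (5)(13.5) = -126
A_5→A_6: (5)(4.5) − (5)(9) = -22.5
A_6→A_7: (5)(-2.5) − (1)(4.5) = -17
A_7→A_8: (1)(3) − (-3)(-2.5) = -4.5
A_8→A_1: (-3)(-8) − (-5)(3) = 39
Σ = -403
Area = |Σ|/2 = 201.5.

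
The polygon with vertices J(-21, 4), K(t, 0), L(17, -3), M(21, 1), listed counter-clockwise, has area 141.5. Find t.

-14

The doubled signed area Σ (x_i y_{i+1} − x_{i+1} y_i) is linear in t.
With t=0 it equals 185; the coefficient of t is -7 (from the two edges through K).
So -7·t + 185 = 2·141.5 = 283 ⇒ t = -14.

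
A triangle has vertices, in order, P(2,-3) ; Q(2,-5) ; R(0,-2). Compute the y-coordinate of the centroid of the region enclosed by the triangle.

Apply the surveyor's formula. First the cross-terms c_i = x_i·y_{i+1} − x_{i+1}·y_i:
  -4, -4, 4  ⇒  2A = -4, A = -2.
Then Σ (y_i + y_{i+1})·c_i = 40, so ȳ = 40 / (6·(-2)) = -10/3.

-10/3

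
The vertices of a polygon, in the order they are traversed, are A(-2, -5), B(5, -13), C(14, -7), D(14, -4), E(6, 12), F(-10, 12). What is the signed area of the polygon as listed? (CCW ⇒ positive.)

349

Apply the shoelace formula: 2A = Σ (x_i·y_{i+1} − x_{i+1}·y_i), indices taken mod 6.
A→B: (-2)(-13) − (5)(-5) = 51
B→C: (5)(-7) − (14)(-13) = 147
C→D: (14)(-4) − (14)(-7) = 42
D→E: (14)(12) − (6)(-4) = 192
E→F: (6)(12) − (-10)(12) = 192
F→A: (-10)(-5) − (-2)(12) = 74
Σ = 698
Signed area = Σ/2 = 349 (positive ⇒ counter-clockwise traversal).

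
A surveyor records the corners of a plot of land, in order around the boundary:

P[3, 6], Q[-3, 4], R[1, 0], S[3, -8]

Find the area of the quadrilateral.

30

Σ = (30) + (-4) + (-8) + (42) = 60
Area = |Σ|/2 = 30.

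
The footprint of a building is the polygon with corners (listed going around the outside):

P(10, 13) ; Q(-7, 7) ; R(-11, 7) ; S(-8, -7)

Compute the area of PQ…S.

144

Σ = (161) + (28) + (133) + (-34) = 288
Area = |Σ|/2 = 144.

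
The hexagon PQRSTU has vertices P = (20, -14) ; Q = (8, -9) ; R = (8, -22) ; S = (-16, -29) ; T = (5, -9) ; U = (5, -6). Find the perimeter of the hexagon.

100

|PQ| = √((-12)² + (5)²) = √169 = 13
|QR| = √((0)² + (-13)²) = √169 = 13
|RS| = √((-24)² + (-7)²) = √625 = 25
|ST| = √((21)² + (20)²) = √841 = 29
|TU| = √((0)² + (3)²) = √9 = 3
|UP| = √((15)² + (-8)²) = √289 = 17
Perimeter = 13 + 13 + 25 + 29 + 3 + 17 = 100.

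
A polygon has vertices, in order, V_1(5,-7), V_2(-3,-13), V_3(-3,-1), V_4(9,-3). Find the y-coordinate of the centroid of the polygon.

Apply the shoelace (surveyor's) formula. First the cross-terms c_i = x_i·y_{i+1} − x_{i+1}·y_i:
  -86, -36, 18, -48  ⇒  2A = -152, A = -76.
Then Σ (y_i + y_{i+1})·c_i = 2632, so ȳ = 2632 / (6·(-76)) = -329/57.

-329/57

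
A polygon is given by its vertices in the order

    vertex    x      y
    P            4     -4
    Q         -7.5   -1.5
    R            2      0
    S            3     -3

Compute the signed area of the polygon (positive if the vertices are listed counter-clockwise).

Σ = (-36) + (3) + (-6) + (0) = -39
Signed area = Σ/2 = -19.5 (negative ⇒ clockwise traversal).

-19.5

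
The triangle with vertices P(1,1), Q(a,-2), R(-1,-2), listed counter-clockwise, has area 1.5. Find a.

-2

The doubled signed area Σ (x_i y_{i+1} − x_{i+1} y_i) is linear in a.
With a=0 it equals -3; the coefficient of a is -3 (from the two edges through Q).
So -3·a + -3 = 2·1.5 = 3 ⇒ a = -2.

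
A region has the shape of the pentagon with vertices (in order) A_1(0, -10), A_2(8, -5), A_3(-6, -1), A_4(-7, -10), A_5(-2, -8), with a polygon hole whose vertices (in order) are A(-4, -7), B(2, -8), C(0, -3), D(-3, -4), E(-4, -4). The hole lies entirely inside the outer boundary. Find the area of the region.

56

Outer boundary:
Apply the shoelace formula: 2A = Σ (x_i·y_{i+1} − x_{i+1}·y_i), indices taken mod 5.
Σ = (80) + (-38) + (53) + (36) + (20) = 151
Area = |Σ|/2 = 75.5.
Hole:
Apply the shoelace (surveyor's) formula: 2A = Σ (x_i·y_{i+1} − x_{i+1}·y_i), indices taken mod 5.
Cross-terms: 46, -6, -9, -4, 12  ⇒  Σ = 39
Area = |Σ|/2 = 19.5.
Net area = 75.5 − 19.5 = 56.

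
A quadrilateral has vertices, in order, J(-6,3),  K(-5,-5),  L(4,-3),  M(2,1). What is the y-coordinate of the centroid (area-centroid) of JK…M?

Apply the surveyor's formula. First the cross-terms c_i = x_i·y_{i+1} − x_{i+1}·y_i:
  45, 35, 10, 12  ⇒  2A = 102, A = 51.
Then Σ (y_i + y_{i+1})·c_i = -342, so ȳ = -342 / (6·51) = -19/17.

-19/17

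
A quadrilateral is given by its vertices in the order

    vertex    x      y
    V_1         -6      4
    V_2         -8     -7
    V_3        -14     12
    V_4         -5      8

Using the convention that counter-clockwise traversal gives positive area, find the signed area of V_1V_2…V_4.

Cross-terms: 74, -194, -52, 28  ⇒  Σ = -144
Signed area = Σ/2 = -72 (negative ⇒ clockwise traversal).

-72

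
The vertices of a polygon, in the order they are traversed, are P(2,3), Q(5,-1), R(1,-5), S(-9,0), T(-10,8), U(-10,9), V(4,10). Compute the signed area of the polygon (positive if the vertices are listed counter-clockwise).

Apply Gauss's area formula: 2A = Σ (x_i·y_{i+1} − x_{i+1}·y_i), indices taken mod 7.
Σ = (-17) + (-24) + (-45) + (-72) + (-10) + (-136) + (-8) = -312
Signed area = Σ/2 = -156 (negative ⇒ clockwise traversal).

-156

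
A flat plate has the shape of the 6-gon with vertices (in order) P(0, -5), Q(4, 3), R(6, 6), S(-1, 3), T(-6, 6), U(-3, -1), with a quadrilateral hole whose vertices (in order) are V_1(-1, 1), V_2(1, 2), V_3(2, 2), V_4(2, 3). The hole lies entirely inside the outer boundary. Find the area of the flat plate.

49.5

Outer boundary:
Apply Gauss's area formula: 2A = Σ (x_i·y_{i+1} − x_{i+1}·y_i), indices taken mod 6.
P→Q: (0)(3) − (4)(-5) = 20
Q→R: (4)(6) − (6)(3) = 6
R→S: (6)(3) − (-1)(6) = 24
S→T: (-1)(6) − (-6)(3) = 12
T→U: (-6)(-1) − (-3)(6) = 24
U→P: (-3)(-5) − (0)(-1) = 15
Σ = 101
Area = |Σ|/2 = 50.5.
Hole:
Σ = (-3) + (-2) + (2) + (5) = 2
Area = |Σ|/2 = 1.
Net area = 50.5 − 1 = 49.5.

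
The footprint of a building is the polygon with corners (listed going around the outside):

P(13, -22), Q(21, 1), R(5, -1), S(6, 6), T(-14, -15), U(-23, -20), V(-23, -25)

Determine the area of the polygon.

Cross-terms: 475, -26, 36, -6, -65, 115, 831  ⇒  Σ = 1360
Area = |Σ|/2 = 680.

680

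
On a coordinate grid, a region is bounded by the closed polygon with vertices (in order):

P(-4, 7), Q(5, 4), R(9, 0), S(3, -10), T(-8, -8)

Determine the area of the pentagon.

184.5

Apply the shoelace (surveyor's) formula: 2A = Σ (x_i·y_{i+1} − x_{i+1}·y_i), indices taken mod 5.
Cross-terms: -51, -36, -90, -104, -88  ⇒  Σ = -369
Area = |Σ|/2 = 184.5.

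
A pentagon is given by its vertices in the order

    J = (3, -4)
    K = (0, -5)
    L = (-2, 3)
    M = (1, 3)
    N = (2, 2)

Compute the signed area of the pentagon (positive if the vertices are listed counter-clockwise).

Apply Gauss's area formula: 2A = Σ (x_i·y_{i+1} − x_{i+1}·y_i), indices taken mod 5.
Σ = (-15) + (-10) + (-9) + (-4) + (-14) = -52
Signed area = Σ/2 = -26 (negative ⇒ clockwise traversal).

-26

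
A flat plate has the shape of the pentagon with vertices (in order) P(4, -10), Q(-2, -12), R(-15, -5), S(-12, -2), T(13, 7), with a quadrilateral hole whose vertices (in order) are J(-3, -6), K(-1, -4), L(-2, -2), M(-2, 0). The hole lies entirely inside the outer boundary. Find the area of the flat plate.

Outer boundary:
Apply the surveyor's formula: 2A = Σ (x_i·y_{i+1} − x_{i+1}·y_i), indices taken mod 5.
P→Q: (4)(-12) − (-2)(-10) = -68
Q→R: (-2)(-5) − (-15)(-12) = -170
R→S: (-15)(-2) − (-12)(-5) = -30
S→T: (-12)(7) − (13)(-2) = -58
T→P: (13)(-10) − (4)(7) = -158
Σ = -484
Area = |Σ|/2 = 242.
Hole:
Apply Gauss's area formula: 2A = Σ (x_i·y_{i+1} − x_{i+1}·y_i), indices taken mod 4.
J→K: (-3)(-4) − (-1)(-6) = 6
K→L: (-1)(-2) − (-2)(-4) = -6
L→M: (-2)(0) − (-2)(-2) = -4
M→J: (-2)(-6) − (-3)(0) = 12
Σ = 8
Area = |Σ|/2 = 4.
Net area = 242 − 4 = 238.

238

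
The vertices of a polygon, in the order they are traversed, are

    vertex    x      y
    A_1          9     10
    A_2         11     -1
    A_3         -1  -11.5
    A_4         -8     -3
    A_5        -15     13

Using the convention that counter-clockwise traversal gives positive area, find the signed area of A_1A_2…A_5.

Σ = (-119) + (-127.5) + (-89) + (-149) + (-267) = -751.5
Signed area = Σ/2 = -375.75 (negative ⇒ clockwise traversal).

-375.75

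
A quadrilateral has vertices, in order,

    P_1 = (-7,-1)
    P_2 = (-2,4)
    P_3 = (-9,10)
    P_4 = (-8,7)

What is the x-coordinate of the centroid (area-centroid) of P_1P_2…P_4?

-35/6

Apply the shoelace formula. First the cross-terms c_i = x_i·y_{i+1} − x_{i+1}·y_i:
  -30, 16, 17, 57  ⇒  2A = 60, A = 30.
Then Σ (x_i + x_{i+1})·c_i = -1050, so x̄ = -1050 / (6·30) = -35/6.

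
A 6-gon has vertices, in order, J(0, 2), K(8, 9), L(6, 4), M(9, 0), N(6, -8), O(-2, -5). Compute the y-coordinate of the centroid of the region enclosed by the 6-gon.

Apply Gauss's area formula. First the cross-terms c_i = x_i·y_{i+1} − x_{i+1}·y_i:
  -16, -22, -36, -72, -46, -4  ⇒  2A = -196, A = -98.
Then Σ (y_i + y_{i+1})·c_i = 580, so ȳ = 580 / (6·(-98)) = -145/147.

-145/147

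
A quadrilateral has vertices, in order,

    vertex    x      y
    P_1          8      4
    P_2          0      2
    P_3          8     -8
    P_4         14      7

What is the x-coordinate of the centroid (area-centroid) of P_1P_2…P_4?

Apply the shoelace (surveyor's) formula. First the cross-terms c_i = x_i·y_{i+1} − x_{i+1}·y_i:
  16, -16, 168, 0  ⇒  2A = 168, A = 84.
Then Σ (x_i + x_{i+1})·c_i = 3696, so x̄ = 3696 / (6·84) = 22/3.

22/3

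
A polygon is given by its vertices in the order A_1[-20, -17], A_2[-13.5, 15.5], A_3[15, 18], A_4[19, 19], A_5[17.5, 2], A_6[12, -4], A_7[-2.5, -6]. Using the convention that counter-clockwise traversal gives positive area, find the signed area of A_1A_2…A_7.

Apply the shoelace (surveyor's) formula: 2A = Σ (x_i·y_{i+1} − x_{i+1}·y_i), indices taken mod 7.
Σ = (-539.5) + (-475.5) + (-57) + (-294.5) + (-94) + (-82) + (-77.5) = -1620
Signed area = Σ/2 = -810 (negative ⇒ clockwise traversal).

-810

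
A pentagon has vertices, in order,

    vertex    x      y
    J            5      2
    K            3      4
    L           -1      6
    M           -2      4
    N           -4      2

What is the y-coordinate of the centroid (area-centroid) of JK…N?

64/19

Apply Gauss's area formula. First the cross-terms c_i = x_i·y_{i+1} − x_{i+1}·y_i:
  14, 22, 8, 12, -18  ⇒  2A = 38, A = 19.
Then Σ (y_i + y_{i+1})·c_i = 384, so ȳ = 384 / (6·19) = 64/19.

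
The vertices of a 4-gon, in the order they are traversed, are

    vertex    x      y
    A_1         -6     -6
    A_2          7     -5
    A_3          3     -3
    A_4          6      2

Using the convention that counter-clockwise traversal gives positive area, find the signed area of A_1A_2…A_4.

33

A_1→A_2: (-6)(-5) − (7)(-6) = 72
A_2→A_3: (7)(-3) − (3)(-5) = -6
A_3→A_4: (3)(2) − (6)(-3) = 24
A_4→A_1: (6)(-6) − (-6)(2) = -24
Σ = 66
Signed area = Σ/2 = 33 (positive ⇒ counter-clockwise traversal).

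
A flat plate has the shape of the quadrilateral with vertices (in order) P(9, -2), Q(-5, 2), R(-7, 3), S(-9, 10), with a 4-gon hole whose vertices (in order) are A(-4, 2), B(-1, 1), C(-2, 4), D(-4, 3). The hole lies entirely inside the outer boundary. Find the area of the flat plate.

49

Outer boundary:
Σ = (8) + (-1) + (-43) + (-72) = -108
Area = |Σ|/2 = 54.
Hole:
Apply the surveyor's formula: 2A = Σ (x_i·y_{i+1} − x_{i+1}·y_i), indices taken mod 4.
Cross-terms: -2, -2, 10, 4  ⇒  Σ = 10
Area = |Σ|/2 = 5.
Net area = 54 − 5 = 49.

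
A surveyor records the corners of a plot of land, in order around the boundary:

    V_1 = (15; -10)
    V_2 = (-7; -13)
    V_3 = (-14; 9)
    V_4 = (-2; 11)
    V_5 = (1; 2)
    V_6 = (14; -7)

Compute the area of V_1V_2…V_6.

365.5

V_1→V_2: (15)(-13) − (-7)(-10) = -265
V_2→V_3: (-7)(9) − (-14)(-13) = -245
V_3→V_4: (-14)(11) − (-2)(9) = -136
V_4→V_5: (-2)(2) − (1)(11) = -15
V_5→V_6: (1)(-7) − (14)(2) = -35
V_6→V_1: (14)(-10) − (15)(-7) = -35
Σ = -731
Area = |Σ|/2 = 365.5.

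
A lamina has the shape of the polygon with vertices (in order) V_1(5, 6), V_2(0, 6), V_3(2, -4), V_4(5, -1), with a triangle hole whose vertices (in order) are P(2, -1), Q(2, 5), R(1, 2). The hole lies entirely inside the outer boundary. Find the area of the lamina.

32.5

Outer boundary:
Σ = (30) + (-12) + (18) + (35) = 71
Area = |Σ|/2 = 35.5.
Hole:
Apply the shoelace (surveyor's) formula: 2A = Σ (x_i·y_{i+1} − x_{i+1}·y_i), indices taken mod 3.
Cross-terms: 12, -1, -5  ⇒  Σ = 6
Area = |Σ|/2 = 3.
Net area = 35.5 − 3 = 32.5.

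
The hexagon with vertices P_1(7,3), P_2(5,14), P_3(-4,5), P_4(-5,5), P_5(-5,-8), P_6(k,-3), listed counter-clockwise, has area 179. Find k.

The doubled signed area Σ (x_i y_{i+1} − x_{i+1} y_i) is linear in k.
With k=0 it equals 270; the coefficient of k is 11 (from the two edges through P_6).
So 11·k + 270 = 2·179 = 358 ⇒ k = 8.

8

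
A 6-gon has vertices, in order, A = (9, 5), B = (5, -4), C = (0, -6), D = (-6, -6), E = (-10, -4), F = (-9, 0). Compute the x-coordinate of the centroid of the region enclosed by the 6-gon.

Apply the shoelace formula. First the cross-terms c_i = x_i·y_{i+1} − x_{i+1}·y_i:
  -61, -30, -36, -36, -36, -45  ⇒  2A = -244, A = -122.
Then Σ (x_i + x_{i+1})·c_i = 472, so x̄ = 472 / (6·(-122)) = -118/183.

-118/183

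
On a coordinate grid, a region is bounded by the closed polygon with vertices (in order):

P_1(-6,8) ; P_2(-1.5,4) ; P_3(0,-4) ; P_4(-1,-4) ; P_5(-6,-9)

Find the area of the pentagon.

63.5

Apply Gauss's area formula: 2A = Σ (x_i·y_{i+1} − x_{i+1}·y_i), indices taken mod 5.
Σ = (-12) + (6) + (-4) + (-15) + (-102) = -127
Area = |Σ|/2 = 63.5.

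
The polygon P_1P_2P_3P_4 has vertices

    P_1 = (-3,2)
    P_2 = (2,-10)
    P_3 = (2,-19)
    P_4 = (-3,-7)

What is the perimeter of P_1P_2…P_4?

44

|P_1P_2| = √((5)² + (-12)²) = √169 = 13
|P_2P_3| = √((0)² + (-9)²) = √81 = 9
|P_3P_4| = √((-5)² + (12)²) = √169 = 13
|P_4P_1| = √((0)² + (9)²) = √81 = 9
Perimeter = 13 + 9 + 13 + 9 = 44.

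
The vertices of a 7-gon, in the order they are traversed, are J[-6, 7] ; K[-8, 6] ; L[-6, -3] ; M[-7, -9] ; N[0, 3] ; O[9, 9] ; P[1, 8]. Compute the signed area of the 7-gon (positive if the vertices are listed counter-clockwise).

Apply the shoelace formula: 2A = Σ (x_i·y_{i+1} − x_{i+1}·y_i), indices taken mod 7.
Σ = (20) + (60) + (33) + (-21) + (-27) + (63) + (55) = 183
Signed area = Σ/2 = 91.5 (positive ⇒ counter-clockwise traversal).

91.5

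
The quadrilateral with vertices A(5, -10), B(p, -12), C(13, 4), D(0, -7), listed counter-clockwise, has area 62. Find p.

6

Write out the shoelace sum; only the two edges meeting at B involve p:
2·Area = [(5·(-12) − p·(-10)) + (p·4 − 13·(-12))] + -56
       = 14·p + 40 = 124
⇒ p = 6.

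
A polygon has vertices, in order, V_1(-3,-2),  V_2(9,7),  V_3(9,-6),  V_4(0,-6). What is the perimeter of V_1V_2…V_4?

42

|V_1V_2| = √((12)² + (9)²) = √225 = 15
|V_2V_3| = √((0)² + (-13)²) = √169 = 13
|V_3V_4| = √((-9)² + (0)²) = √81 = 9
|V_4V_1| = √((-3)² + (4)²) = √25 = 5
Perimeter = 15 + 13 + 9 + 5 = 42.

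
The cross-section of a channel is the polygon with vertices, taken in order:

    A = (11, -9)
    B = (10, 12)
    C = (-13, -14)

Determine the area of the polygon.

Apply Gauss's area formula: 2A = Σ (x_i·y_{i+1} − x_{i+1}·y_i), indices taken mod 3.
Σ = (222) + (16) + (271) = 509
Area = |Σ|/2 = 254.5.

254.5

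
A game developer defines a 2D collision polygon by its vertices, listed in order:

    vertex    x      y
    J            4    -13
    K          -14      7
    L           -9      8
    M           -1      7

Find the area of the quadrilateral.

Apply the surveyor's formula: 2A = Σ (x_i·y_{i+1} − x_{i+1}·y_i), indices taken mod 4.
Σ = (-154) + (-49) + (-55) + (-15) = -273
Area = |Σ|/2 = 136.5.

136.5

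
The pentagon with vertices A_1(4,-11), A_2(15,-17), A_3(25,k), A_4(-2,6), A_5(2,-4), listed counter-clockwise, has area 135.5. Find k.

-23

Write out the shoelace sum; only the two edges meeting at A_3 involve k:
2·Area = [(15·k − 25·(-17)) + (25·6 − (-2)·k)] + 87
       = 17·k + 662 = 271
⇒ k = -23.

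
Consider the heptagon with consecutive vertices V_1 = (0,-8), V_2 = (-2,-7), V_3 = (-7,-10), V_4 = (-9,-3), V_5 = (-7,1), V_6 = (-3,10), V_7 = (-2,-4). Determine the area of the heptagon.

V_1→V_2: (0)(-7) − (-2)(-8) = -16
V_2→V_3: (-2)(-10) − (-7)(-7) = -29
V_3→V_4: (-7)(-3) − (-9)(-10) = -69
V_4→V_5: (-9)(1) − (-7)(-3) = -30
V_5→V_6: (-7)(10) − (-3)(1) = -67
V_6→V_7: (-3)(-4) − (-2)(10) = 32
V_7→V_1: (-2)(-8) − (0)(-4) = 16
Σ = -163
Area = |Σ|/2 = 81.5.

81.5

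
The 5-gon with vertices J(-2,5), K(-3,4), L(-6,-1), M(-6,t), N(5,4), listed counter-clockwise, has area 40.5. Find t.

-4

Write out the shoelace sum; only the two edges meeting at M involve t:
2·Area = [((-6)·t − (-6)·(-1)) + ((-6)·4 − 5·t)] + 67
       = -11·t + 37 = 81
⇒ t = -4.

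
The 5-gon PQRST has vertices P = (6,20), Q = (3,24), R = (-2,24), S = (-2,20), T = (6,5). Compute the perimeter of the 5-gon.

46

|PQ| = √((-3)² + (4)²) = √25 = 5
|QR| = √((-5)² + (0)²) = √25 = 5
|RS| = √((0)² + (-4)²) = √16 = 4
|ST| = √((8)² + (-15)²) = √289 = 17
|TP| = √((0)² + (15)²) = √225 = 15
Perimeter = 5 + 5 + 4 + 17 + 15 = 46.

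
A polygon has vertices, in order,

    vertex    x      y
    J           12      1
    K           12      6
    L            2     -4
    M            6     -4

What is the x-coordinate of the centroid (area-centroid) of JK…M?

170/21

Apply the shoelace (surveyor's) formula. First the cross-terms c_i = x_i·y_{i+1} − x_{i+1}·y_i:
  60, -60, 16, 54  ⇒  2A = 70, A = 35.
Then Σ (x_i + x_{i+1})·c_i = 1700, so x̄ = 1700 / (6·35) = 170/21.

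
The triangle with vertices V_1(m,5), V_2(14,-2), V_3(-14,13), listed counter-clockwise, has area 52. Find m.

-6

The doubled signed area Σ (x_i y_{i+1} − x_{i+1} y_i) is linear in m.
With m=0 it equals 14; the coefficient of m is -15 (from the two edges through V_1).
So -15·m + 14 = 2·52 = 104 ⇒ m = -6.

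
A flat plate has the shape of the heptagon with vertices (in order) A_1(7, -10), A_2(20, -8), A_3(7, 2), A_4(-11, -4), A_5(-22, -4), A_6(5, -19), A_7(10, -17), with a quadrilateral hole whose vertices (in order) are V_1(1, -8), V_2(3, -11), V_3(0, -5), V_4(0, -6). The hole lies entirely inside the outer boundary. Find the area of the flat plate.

374

Outer boundary:
Apply the shoelace formula: 2A = Σ (x_i·y_{i+1} − x_{i+1}·y_i), indices taken mod 7.
Cross-terms: 144, 96, -6, -44, 438, 105, 19  ⇒  Σ = 752
Area = |Σ|/2 = 376.
Hole:
Apply the shoelace (surveyor's) formula: 2A = Σ (x_i·y_{i+1} − x_{i+1}·y_i), indices taken mod 4.
Σ = (13) + (-15) + (0) + (6) = 4
Area = |Σ|/2 = 2.
Net area = 376 − 2 = 374.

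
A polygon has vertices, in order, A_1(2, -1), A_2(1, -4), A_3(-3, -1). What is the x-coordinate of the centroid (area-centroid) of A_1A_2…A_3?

0

Apply the surveyor's formula. First the cross-terms c_i = x_i·y_{i+1} − x_{i+1}·y_i:
  -7, -13, 5  ⇒  2A = -15, A = -7.5.
Then Σ (x_i + x_{i+1})·c_i = 0, so x̄ = 0 / (6·(-7.5)) = 0.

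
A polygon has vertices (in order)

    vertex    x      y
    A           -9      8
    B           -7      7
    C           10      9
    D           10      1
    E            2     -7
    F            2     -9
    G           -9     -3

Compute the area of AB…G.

Cross-terms: -7, -133, -80, -72, -4, -87, -99  ⇒  Σ = -482
Area = |Σ|/2 = 241.

241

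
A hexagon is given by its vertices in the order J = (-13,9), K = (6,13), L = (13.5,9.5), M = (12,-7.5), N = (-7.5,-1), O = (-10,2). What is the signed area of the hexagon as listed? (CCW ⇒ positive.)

Σ = (-223) + (-118.5) + (-215.25) + (-68.25) + (-25) + (-64) = -714
Signed area = Σ/2 = -357 (negative ⇒ clockwise traversal).

-357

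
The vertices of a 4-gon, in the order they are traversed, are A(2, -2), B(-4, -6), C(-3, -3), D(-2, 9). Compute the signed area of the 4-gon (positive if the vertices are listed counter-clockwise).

Σ = (-20) + (-6) + (-33) + (-14) = -73
Signed area = Σ/2 = -36.5 (negative ⇒ clockwise traversal).

-36.5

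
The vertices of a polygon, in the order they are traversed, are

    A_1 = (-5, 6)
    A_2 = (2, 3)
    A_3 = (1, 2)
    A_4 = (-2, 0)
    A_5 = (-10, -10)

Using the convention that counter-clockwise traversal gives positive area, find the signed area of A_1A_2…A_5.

-56

Apply the shoelace (surveyor's) formula: 2A = Σ (x_i·y_{i+1} − x_{i+1}·y_i), indices taken mod 5.
Σ = (-27) + (1) + (4) + (20) + (-110) = -112
Signed area = Σ/2 = -56 (negative ⇒ clockwise traversal).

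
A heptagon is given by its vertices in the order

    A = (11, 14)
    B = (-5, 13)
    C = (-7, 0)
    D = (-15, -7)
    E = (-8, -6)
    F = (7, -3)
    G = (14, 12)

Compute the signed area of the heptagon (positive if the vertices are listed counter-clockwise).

Cross-terms: 213, 91, 49, 34, 66, 126, 64  ⇒  Σ = 643
Signed area = Σ/2 = 321.5 (positive ⇒ counter-clockwise traversal).

321.5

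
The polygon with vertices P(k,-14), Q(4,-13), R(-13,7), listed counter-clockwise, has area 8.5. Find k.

4

The doubled signed area Σ (x_i y_{i+1} − x_{i+1} y_i) is linear in k.
With k=0 it equals 97; the coefficient of k is -20 (from the two edges through P).
So -20·k + 97 = 2·8.5 = 17 ⇒ k = 4.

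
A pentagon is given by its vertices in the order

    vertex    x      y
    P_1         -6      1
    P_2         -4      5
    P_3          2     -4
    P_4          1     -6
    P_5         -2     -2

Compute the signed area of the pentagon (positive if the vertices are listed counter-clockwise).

Σ = (-26) + (6) + (-8) + (-14) + (-14) = -56
Signed area = Σ/2 = -28 (negative ⇒ clockwise traversal).

-28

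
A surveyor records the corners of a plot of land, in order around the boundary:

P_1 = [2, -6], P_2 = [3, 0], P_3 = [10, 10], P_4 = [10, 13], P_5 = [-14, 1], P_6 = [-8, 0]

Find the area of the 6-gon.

163

Apply the surveyor's formula: 2A = Σ (x_i·y_{i+1} − x_{i+1}·y_i), indices taken mod 6.
Cross-terms: 18, 30, 30, 192, 8, 48  ⇒  Σ = 326
Area = |Σ|/2 = 163.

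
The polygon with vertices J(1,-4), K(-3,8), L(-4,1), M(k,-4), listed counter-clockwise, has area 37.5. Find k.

-6

The doubled signed area Σ (x_i y_{i+1} − x_{i+1} y_i) is linear in k.
With k=0 it equals 45; the coefficient of k is -5 (from the two edges through M).
So -5·k + 45 = 2·37.5 = 75 ⇒ k = -6.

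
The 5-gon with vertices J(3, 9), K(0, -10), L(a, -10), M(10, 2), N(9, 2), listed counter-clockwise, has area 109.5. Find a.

Write out the shoelace sum; only the two edges meeting at L involve a:
2·Area = [(0·(-10) − a·(-10)) + (a·2 − 10·(-10))] + 47
       = 12·a + 147 = 219
⇒ a = 6.

6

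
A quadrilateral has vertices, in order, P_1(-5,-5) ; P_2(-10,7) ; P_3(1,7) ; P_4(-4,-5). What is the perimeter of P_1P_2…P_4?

38

|P_1P_2| = √((-5)² + (12)²) = √169 = 13
|P_2P_3| = √((11)² + (0)²) = √121 = 11
|P_3P_4| = √((-5)² + (-12)²) = √169 = 13
|P_4P_1| = √((-1)² + (0)²) = √1 = 1
Perimeter = 13 + 11 + 13 + 1 = 38.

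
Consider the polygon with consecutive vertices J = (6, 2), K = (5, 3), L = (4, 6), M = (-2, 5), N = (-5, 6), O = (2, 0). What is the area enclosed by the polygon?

31.5

Apply the shoelace (surveyor's) formula: 2A = Σ (x_i·y_{i+1} − x_{i+1}·y_i), indices taken mod 6.
J→K: (6)(3) − (5)(2) = 8
K→L: (5)(6) − (4)(3) = 18
L→M: (4)(5) − (-2)(6) = 32
M→N: (-2)(6) − (-5)(5) = 13
N→O: (-5)(0) − (2)(6) = -12
O→J: (2)(2) − (6)(0) = 4
Σ = 63
Area = |Σ|/2 = 31.5.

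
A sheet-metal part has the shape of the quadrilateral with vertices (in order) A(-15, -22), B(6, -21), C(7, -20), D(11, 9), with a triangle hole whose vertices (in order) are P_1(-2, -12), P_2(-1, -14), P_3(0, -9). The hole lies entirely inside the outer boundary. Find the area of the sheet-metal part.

Outer boundary:
A→B: (-15)(-21) − (6)(-22) = 447
B→C: (6)(-20) − (7)(-21) = 27
C→D: (7)(9) − (11)(-20) = 283
D→A: (11)(-22) − (-15)(9) = -107
Σ = 650
Area = |Σ|/2 = 325.
Hole:
Σ = (16) + (9) + (-18) = 7
Area = |Σ|/2 = 3.5.
Net area = 325 − 3.5 = 321.5.

321.5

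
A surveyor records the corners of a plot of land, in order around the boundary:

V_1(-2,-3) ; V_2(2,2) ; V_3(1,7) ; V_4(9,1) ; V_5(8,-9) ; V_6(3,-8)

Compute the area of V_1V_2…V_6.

99.5

Apply the surveyor's formula: 2A = Σ (x_i·y_{i+1} − x_{i+1}·y_i), indices taken mod 6.
Σ = (2) + (12) + (-62) + (-89) + (-37) + (-25) = -199
Area = |Σ|/2 = 99.5.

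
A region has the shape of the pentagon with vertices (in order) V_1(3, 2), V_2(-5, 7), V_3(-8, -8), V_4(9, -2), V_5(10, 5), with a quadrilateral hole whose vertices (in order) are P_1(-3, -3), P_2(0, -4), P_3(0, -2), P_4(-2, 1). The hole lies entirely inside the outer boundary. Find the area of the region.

134

Outer boundary:
Apply Gauss's area formula: 2A = Σ (x_i·y_{i+1} − x_{i+1}·y_i), indices taken mod 5.
Σ = (31) + (96) + (88) + (65) + (5) = 285
Area = |Σ|/2 = 142.5.
Hole:
Apply Gauss's area formula: 2A = Σ (x_i·y_{i+1} − x_{i+1}·y_i), indices taken mod 4.
Σ = (12) + (0) + (-4) + (9) = 17
Area = |Σ|/2 = 8.5.
Net area = 142.5 − 8.5 = 134.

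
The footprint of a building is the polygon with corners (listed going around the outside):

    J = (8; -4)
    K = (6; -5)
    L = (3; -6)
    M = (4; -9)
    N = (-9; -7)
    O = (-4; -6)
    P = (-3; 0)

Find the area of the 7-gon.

Σ = (-16) + (-21) + (-3) + (-109) + (26) + (-18) + (12) = -129
Area = |Σ|/2 = 64.5.

64.5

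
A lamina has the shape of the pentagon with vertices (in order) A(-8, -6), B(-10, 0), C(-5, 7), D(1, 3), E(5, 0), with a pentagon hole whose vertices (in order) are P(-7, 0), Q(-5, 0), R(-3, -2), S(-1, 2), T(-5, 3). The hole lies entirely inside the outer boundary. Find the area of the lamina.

83.5

Outer boundary:
Apply the shoelace formula: 2A = Σ (x_i·y_{i+1} − x_{i+1}·y_i), indices taken mod 5.
Σ = (-60) + (-70) + (-22) + (-15) + (-30) = -197
Area = |Σ|/2 = 98.5.
Hole:
Σ = (0) + (10) + (-8) + (7) + (21) = 30
Area = |Σ|/2 = 15.
Net area = 98.5 − 15 = 83.5.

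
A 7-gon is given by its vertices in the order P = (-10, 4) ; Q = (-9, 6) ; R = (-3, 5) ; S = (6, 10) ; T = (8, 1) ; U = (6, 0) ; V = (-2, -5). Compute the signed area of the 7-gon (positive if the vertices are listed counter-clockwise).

Σ = (-24) + (-27) + (-60) + (-74) + (-6) + (-30) + (-58) = -279
Signed area = Σ/2 = -139.5 (negative ⇒ clockwise traversal).

-139.5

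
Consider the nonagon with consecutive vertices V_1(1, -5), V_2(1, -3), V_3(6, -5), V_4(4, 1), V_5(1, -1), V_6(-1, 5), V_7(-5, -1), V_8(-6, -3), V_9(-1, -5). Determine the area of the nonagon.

V_1→V_2: (1)(-3) − (1)(-5) = 2
V_2→V_3: (1)(-5) − (6)(-3) = 13
V_3→V_4: (6)(1) − (4)(-5) = 26
V_4→V_5: (4)(-1) − (1)(1) = -5
V_5→V_6: (1)(5) − (-1)(-1) = 4
V_6→V_7: (-1)(-1) − (-5)(5) = 26
V_7→V_8: (-5)(-3) − (-6)(-1) = 9
V_8→V_9: (-6)(-5) − (-1)(-3) = 27
V_9→V_1: (-1)(-5) − (1)(-5) = 10
Σ = 112
Area = |Σ|/2 = 56.

56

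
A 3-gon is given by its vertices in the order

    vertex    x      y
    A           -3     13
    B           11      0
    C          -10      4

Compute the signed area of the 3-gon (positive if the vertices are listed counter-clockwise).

-108.5

Apply Gauss's area formula: 2A = Σ (x_i·y_{i+1} − x_{i+1}·y_i), indices taken mod 3.
A→B: (-3)(0) − (11)(13) = -143
B→C: (11)(4) − (-10)(0) = 44
C→A: (-10)(13) − (-3)(4) = -118
Σ = -217
Signed area = Σ/2 = -108.5 (negative ⇒ clockwise traversal).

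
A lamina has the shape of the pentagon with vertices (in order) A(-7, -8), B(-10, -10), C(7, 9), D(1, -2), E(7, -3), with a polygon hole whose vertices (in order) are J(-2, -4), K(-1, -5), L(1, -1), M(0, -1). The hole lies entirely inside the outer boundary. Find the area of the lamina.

Outer boundary:
Apply the surveyor's formula: 2A = Σ (x_i·y_{i+1} − x_{i+1}·y_i), indices taken mod 5.
A→B: (-7)(-10) − (-10)(-8) = -10
B→C: (-10)(9) − (7)(-10) = -20
C→D: (7)(-2) − (1)(9) = -23
D→E: (1)(-3) − (7)(-2) = 11
E→A: (7)(-8) − (-7)(-3) = -77
Σ = -119
Area = |Σ|/2 = 59.5.
Hole:
Σ = (6) + (6) + (-1) + (-2) = 9
Area = |Σ|/2 = 4.5.
Net area = 59.5 − 4.5 = 55.

55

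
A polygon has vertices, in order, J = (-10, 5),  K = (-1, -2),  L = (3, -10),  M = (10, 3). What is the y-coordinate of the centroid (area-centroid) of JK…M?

Apply Gauss's area formula. First the cross-terms c_i = x_i·y_{i+1} − x_{i+1}·y_i:
  25, 16, 109, 80  ⇒  2A = 230, A = 115.
Then Σ (y_i + y_{i+1})·c_i = -240, so ȳ = -240 / (6·115) = -8/23.

-8/23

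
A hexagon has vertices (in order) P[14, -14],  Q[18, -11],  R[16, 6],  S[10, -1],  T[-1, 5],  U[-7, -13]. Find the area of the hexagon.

Apply the shoelace formula: 2A = Σ (x_i·y_{i+1} − x_{i+1}·y_i), indices taken mod 6.
P→Q: (14)(-11) − (18)(-14) = 98
Q→R: (18)(6) − (16)(-11) = 284
R→S: (16)(-1) − (10)(6) = -76
S→T: (10)(5) − (-1)(-1) = 49
T→U: (-1)(-13) − (-7)(5) = 48
U→P: (-7)(-14) − (14)(-13) = 280
Σ = 683
Area = |Σ|/2 = 341.5.

341.5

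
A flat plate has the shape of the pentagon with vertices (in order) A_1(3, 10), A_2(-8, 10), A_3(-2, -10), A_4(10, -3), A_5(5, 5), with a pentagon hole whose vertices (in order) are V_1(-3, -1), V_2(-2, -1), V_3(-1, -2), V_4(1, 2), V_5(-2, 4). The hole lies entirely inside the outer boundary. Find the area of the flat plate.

Outer boundary:
A_1→A_2: (3)(10) − (-8)(10) = 110
A_2→A_3: (-8)(-10) − (-2)(10) = 100
A_3→A_4: (-2)(-3) − (10)(-10) = 106
A_4→A_5: (10)(5) − (5)(-3) = 65
A_5→A_1: (5)(10) − (3)(5) = 35
Σ = 416
Area = |Σ|/2 = 208.
Hole:
Apply the shoelace (surveyor's) formula: 2A = Σ (x_i·y_{i+1} − x_{i+1}·y_i), indices taken mod 5.
Σ = (1) + (3) + (0) + (8) + (14) = 26
Area = |Σ|/2 = 13.
Net area = 208 − 13 = 195.

195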